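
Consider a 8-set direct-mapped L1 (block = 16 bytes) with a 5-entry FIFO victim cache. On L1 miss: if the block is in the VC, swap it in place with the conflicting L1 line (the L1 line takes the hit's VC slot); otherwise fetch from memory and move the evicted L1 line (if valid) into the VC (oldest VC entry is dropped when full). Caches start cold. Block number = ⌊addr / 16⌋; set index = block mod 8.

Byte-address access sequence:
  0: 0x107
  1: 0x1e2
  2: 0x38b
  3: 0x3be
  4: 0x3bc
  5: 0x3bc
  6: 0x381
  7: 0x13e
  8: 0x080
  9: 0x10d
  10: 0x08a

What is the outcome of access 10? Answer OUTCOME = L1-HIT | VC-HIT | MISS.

#0 0x107→b16/s0 MISS; vc=[]
#1 0x1e2→b30/s6 MISS; vc=[]
#2 0x38b→b56/s0 MISS; vc=[16]
#3 0x3be→b59/s3 MISS; vc=[16]
#4 0x3bc→b59/s3 L1-HIT; vc=[16]
#5 0x3bc→b59/s3 L1-HIT; vc=[16]
#6 0x381→b56/s0 L1-HIT; vc=[16]
#7 0x13e→b19/s3 MISS; vc=[16,59]
#8 0x80→b8/s0 MISS; vc=[16,59,56]
#9 0x10d→b16/s0 VC-HIT; vc=[8,59,56]
#10 0x8a→b8/s0 VC-HIT; vc=[16,59,56]

OUTCOME = VC-HIT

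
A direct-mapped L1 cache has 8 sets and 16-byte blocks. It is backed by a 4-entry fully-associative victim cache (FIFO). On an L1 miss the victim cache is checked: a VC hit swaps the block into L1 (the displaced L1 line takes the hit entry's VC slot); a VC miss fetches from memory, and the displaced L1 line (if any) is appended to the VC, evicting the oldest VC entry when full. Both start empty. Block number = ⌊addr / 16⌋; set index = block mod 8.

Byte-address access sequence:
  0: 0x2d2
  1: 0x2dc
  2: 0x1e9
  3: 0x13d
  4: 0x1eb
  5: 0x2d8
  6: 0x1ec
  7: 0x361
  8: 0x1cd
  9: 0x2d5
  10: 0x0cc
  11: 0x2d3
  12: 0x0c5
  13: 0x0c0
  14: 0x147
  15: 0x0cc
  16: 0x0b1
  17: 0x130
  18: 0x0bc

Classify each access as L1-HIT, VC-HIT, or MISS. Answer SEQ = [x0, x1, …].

SEQ = [MISS, L1-HIT, MISS, MISS, L1-HIT, L1-HIT, L1-HIT, MISS, MISS, L1-HIT, MISS, L1-HIT, L1-HIT, L1-HIT, MISS, VC-HIT, MISS, VC-HIT, VC-HIT]

#0 0x2d2→b45/s5 MISS; vc=[]
#1 0x2dc→b45/s5 L1-HIT; vc=[]
#2 0x1e9→b30/s6 MISS; vc=[]
#3 0x13d→b19/s3 MISS; vc=[]
#4 0x1eb→b30/s6 L1-HIT; vc=[]
#5 0x2d8→b45/s5 L1-HIT; vc=[]
#6 0x1ec→b30/s6 L1-HIT; vc=[]
#7 0x361→b54/s6 MISS; vc=[30]
#8 0x1cd→b28/s4 MISS; vc=[30]
#9 0x2d5→b45/s5 L1-HIT; vc=[30]
#10 0xcc→b12/s4 MISS; vc=[30,28]
#11 0x2d3→b45/s5 L1-HIT; vc=[30,28]
#12 0xc5→b12/s4 L1-HIT; vc=[30,28]
#13 0xc0→b12/s4 L1-HIT; vc=[30,28]
#14 0x147→b20/s4 MISS; vc=[30,28,12]
#15 0xcc→b12/s4 VC-HIT; vc=[30,28,20]
#16 0xb1→b11/s3 MISS; vc=[30,28,20,19]
#17 0x130→b19/s3 VC-HIT; vc=[30,28,20,11]
#18 0xbc→b11/s3 VC-HIT; vc=[30,28,20,19]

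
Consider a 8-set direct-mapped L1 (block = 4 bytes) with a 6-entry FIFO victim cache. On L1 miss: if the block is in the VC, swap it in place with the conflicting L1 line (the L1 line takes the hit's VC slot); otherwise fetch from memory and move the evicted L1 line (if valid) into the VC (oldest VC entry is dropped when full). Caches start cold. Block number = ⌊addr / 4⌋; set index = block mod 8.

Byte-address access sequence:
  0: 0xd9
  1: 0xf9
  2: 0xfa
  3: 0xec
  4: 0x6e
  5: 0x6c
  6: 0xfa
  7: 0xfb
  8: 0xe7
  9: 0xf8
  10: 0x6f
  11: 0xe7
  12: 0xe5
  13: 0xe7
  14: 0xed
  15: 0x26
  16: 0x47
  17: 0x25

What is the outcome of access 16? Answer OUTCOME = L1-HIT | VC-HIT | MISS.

OUTCOME = MISS

  [0] addr=0xd9 blk=54 s=6: MISS | VC []
  [1] addr=0xf9 blk=62 s=6: MISS | VC [54]
  [2] addr=0xfa blk=62 s=6: L1-HIT | VC [54]
  [3] addr=0xec blk=59 s=3: MISS | VC [54]
  [4] addr=0x6e blk=27 s=3: MISS | VC [54, 59]
  [5] addr=0x6c blk=27 s=3: L1-HIT | VC [54, 59]
  [6] addr=0xfa blk=62 s=6: L1-HIT | VC [54, 59]
  [7] addr=0xfb blk=62 s=6: L1-HIT | VC [54, 59]
  [8] addr=0xe7 blk=57 s=1: MISS | VC [54, 59]
  [9] addr=0xf8 blk=62 s=6: L1-HIT | VC [54, 59]
  [10] addr=0x6f blk=27 s=3: L1-HIT | VC [54, 59]
  [11] addr=0xe7 blk=57 s=1: L1-HIT | VC [54, 59]
  [12] addr=0xe5 blk=57 s=1: L1-HIT | VC [54, 59]
  [13] addr=0xe7 blk=57 s=1: L1-HIT | VC [54, 59]
  [14] addr=0xed blk=59 s=3: VC-HIT | VC [54, 27]
  [15] addr=0x26 blk=9 s=1: MISS | VC [54, 27, 57]
  [16] addr=0x47 blk=17 s=1: MISS | VC [54, 27, 57, 9]
  [17] addr=0x25 blk=9 s=1: VC-HIT | VC [54, 27, 57, 17]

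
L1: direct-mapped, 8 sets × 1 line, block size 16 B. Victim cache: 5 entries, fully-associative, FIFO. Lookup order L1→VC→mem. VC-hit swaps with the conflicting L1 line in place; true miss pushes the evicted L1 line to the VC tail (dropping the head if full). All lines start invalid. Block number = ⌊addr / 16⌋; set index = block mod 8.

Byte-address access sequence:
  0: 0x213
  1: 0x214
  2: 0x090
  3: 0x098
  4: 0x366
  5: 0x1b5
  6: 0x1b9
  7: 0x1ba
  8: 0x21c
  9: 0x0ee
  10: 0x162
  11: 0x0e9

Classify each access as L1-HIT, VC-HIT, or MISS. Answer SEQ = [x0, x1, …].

SEQ = [MISS, L1-HIT, MISS, L1-HIT, MISS, MISS, L1-HIT, L1-HIT, VC-HIT, MISS, MISS, VC-HIT]

#0 0x213→b33/s1 MISS; vc=[]
#1 0x214→b33/s1 L1-HIT; vc=[]
#2 0x90→b9/s1 MISS; vc=[33]
#3 0x98→b9/s1 L1-HIT; vc=[33]
#4 0x366→b54/s6 MISS; vc=[33]
#5 0x1b5→b27/s3 MISS; vc=[33]
#6 0x1b9→b27/s3 L1-HIT; vc=[33]
#7 0x1ba→b27/s3 L1-HIT; vc=[33]
#8 0x21c→b33/s1 VC-HIT; vc=[9]
#9 0xee→b14/s6 MISS; vc=[9,54]
#10 0x162→b22/s6 MISS; vc=[9,54,14]
#11 0xe9→b14/s6 VC-HIT; vc=[9,54,22]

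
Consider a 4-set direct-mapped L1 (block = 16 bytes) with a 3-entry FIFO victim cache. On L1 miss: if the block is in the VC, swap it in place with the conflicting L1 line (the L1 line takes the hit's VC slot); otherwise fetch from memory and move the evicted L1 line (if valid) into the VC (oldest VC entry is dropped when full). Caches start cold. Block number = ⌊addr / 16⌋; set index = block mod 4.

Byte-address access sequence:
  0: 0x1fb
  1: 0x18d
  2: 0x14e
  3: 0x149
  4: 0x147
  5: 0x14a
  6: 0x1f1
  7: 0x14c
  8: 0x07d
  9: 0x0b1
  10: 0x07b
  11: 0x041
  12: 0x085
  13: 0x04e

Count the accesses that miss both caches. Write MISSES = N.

#0 0x1fb→b31/s3 MISS; vc=[]
#1 0x18d→b24/s0 MISS; vc=[]
#2 0x14e→b20/s0 MISS; vc=[24]
#3 0x149→b20/s0 L1-HIT; vc=[24]
#4 0x147→b20/s0 L1-HIT; vc=[24]
#5 0x14a→b20/s0 L1-HIT; vc=[24]
#6 0x1f1→b31/s3 L1-HIT; vc=[24]
#7 0x14c→b20/s0 L1-HIT; vc=[24]
#8 0x7d→b7/s3 MISS; vc=[24,31]
#9 0xb1→b11/s3 MISS; vc=[24,31,7]
#10 0x7b→b7/s3 VC-HIT; vc=[24,31,11]
#11 0x41→b4/s0 MISS; vc=[31,11,20]
#12 0x85→b8/s0 MISS; vc=[11,20,4]
#13 0x4e→b4/s0 VC-HIT; vc=[11,20,8]

MISSES = 7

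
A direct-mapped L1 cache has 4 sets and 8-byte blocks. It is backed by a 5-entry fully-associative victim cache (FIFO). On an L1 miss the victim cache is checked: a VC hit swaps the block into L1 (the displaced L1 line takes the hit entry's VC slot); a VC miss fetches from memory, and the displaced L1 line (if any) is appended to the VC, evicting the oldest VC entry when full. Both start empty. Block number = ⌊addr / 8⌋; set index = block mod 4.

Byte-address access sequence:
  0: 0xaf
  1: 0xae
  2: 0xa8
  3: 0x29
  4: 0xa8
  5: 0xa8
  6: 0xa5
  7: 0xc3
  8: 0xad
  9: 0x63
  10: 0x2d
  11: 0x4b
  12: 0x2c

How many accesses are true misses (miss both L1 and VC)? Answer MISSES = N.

MISSES = 6

#0 0xaf→b21/s1 MISS; vc=[]
#1 0xae→b21/s1 L1-HIT; vc=[]
#2 0xa8→b21/s1 L1-HIT; vc=[]
#3 0x29→b5/s1 MISS; vc=[21]
#4 0xa8→b21/s1 VC-HIT; vc=[5]
#5 0xa8→b21/s1 L1-HIT; vc=[5]
#6 0xa5→b20/s0 MISS; vc=[5]
#7 0xc3→b24/s0 MISS; vc=[5,20]
#8 0xad→b21/s1 L1-HIT; vc=[5,20]
#9 0x63→b12/s0 MISS; vc=[5,20,24]
#10 0x2d→b5/s1 VC-HIT; vc=[21,20,24]
#11 0x4b→b9/s1 MISS; vc=[21,20,24,5]
#12 0x2c→b5/s1 VC-HIT; vc=[21,20,24,9]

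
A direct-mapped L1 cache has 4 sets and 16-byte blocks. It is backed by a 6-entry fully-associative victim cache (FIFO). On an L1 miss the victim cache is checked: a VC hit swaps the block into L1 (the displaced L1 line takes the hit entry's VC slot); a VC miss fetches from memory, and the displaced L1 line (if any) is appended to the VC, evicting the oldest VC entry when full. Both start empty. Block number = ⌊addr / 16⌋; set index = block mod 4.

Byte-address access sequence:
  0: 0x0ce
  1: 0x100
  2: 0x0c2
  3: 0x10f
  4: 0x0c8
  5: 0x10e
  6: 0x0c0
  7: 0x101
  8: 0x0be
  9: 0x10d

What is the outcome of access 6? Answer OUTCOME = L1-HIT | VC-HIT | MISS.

OUTCOME = VC-HIT

0: 0xce (blk 12, set 0) → MISS  vc=[]
1: 0x100 (blk 16, set 0) → MISS  vc=[12]
2: 0xc2 (blk 12, set 0) → VC-HIT  vc=[16]
3: 0x10f (blk 16, set 0) → VC-HIT  vc=[12]
4: 0xc8 (blk 12, set 0) → VC-HIT  vc=[16]
5: 0x10e (blk 16, set 0) → VC-HIT  vc=[12]
6: 0xc0 (blk 12, set 0) → VC-HIT  vc=[16]
7: 0x101 (blk 16, set 0) → VC-HIT  vc=[12]
8: 0xbe (blk 11, set 3) → MISS  vc=[12]
9: 0x10d (blk 16, set 0) → L1-HIT  vc=[12]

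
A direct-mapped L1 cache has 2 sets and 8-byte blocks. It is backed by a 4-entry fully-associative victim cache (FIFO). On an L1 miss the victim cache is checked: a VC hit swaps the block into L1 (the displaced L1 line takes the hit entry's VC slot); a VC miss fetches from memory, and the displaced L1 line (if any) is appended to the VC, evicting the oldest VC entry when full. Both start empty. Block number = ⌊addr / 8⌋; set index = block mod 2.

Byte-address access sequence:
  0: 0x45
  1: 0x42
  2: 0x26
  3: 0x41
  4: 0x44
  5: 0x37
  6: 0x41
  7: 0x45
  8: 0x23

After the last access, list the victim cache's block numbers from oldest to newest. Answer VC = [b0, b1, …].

  [0] addr=0x45 blk=8 s=0: MISS | VC []
  [1] addr=0x42 blk=8 s=0: L1-HIT | VC []
  [2] addr=0x26 blk=4 s=0: MISS | VC [8]
  [3] addr=0x41 blk=8 s=0: VC-HIT | VC [4]
  [4] addr=0x44 blk=8 s=0: L1-HIT | VC [4]
  [5] addr=0x37 blk=6 s=0: MISS | VC [4, 8]
  [6] addr=0x41 blk=8 s=0: VC-HIT | VC [4, 6]
  [7] addr=0x45 blk=8 s=0: L1-HIT | VC [4, 6]
  [8] addr=0x23 blk=4 s=0: VC-HIT | VC [8, 6]

VC = [8, 6]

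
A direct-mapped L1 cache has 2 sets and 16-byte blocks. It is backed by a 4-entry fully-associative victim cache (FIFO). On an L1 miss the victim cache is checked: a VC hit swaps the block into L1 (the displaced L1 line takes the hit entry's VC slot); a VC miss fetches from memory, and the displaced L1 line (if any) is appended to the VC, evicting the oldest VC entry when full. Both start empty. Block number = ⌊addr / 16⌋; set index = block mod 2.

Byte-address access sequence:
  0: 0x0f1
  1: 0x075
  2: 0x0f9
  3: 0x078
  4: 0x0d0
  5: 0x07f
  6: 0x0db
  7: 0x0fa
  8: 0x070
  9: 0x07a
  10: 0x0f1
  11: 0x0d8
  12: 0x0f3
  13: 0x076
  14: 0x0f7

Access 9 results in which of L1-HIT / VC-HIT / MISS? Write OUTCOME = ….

0: 0xf1 (blk 15, set 1) → MISS  vc=[]
1: 0x75 (blk 7, set 1) → MISS  vc=[15]
2: 0xf9 (blk 15, set 1) → VC-HIT  vc=[7]
3: 0x78 (blk 7, set 1) → VC-HIT  vc=[15]
4: 0xd0 (blk 13, set 1) → MISS  vc=[15, 7]
5: 0x7f (blk 7, set 1) → VC-HIT  vc=[15, 13]
6: 0xdb (blk 13, set 1) → VC-HIT  vc=[15, 7]
7: 0xfa (blk 15, set 1) → VC-HIT  vc=[13, 7]
8: 0x70 (blk 7, set 1) → VC-HIT  vc=[13, 15]
9: 0x7a (blk 7, set 1) → L1-HIT  vc=[13, 15]
10: 0xf1 (blk 15, set 1) → VC-HIT  vc=[13, 7]
11: 0xd8 (blk 13, set 1) → VC-HIT  vc=[15, 7]
12: 0xf3 (blk 15, set 1) → VC-HIT  vc=[13, 7]
13: 0x76 (blk 7, set 1) → VC-HIT  vc=[13, 15]
14: 0xf7 (blk 15, set 1) → VC-HIT  vc=[13, 7]

OUTCOME = L1-HIT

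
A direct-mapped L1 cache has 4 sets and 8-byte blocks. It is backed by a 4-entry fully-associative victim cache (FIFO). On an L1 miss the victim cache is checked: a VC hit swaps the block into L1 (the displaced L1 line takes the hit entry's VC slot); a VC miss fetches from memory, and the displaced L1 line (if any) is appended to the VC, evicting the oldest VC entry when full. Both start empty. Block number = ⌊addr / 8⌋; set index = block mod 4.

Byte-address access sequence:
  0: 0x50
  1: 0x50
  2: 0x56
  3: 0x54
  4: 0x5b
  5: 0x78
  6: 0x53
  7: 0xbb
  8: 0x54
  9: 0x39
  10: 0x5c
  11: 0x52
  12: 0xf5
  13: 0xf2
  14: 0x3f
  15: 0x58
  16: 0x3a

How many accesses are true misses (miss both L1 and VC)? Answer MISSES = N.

MISSES = 6

0: 0x50 (blk 10, set 2) → MISS  vc=[]
1: 0x50 (blk 10, set 2) → L1-HIT  vc=[]
2: 0x56 (blk 10, set 2) → L1-HIT  vc=[]
3: 0x54 (blk 10, set 2) → L1-HIT  vc=[]
4: 0x5b (blk 11, set 3) → MISS  vc=[]
5: 0x78 (blk 15, set 3) → MISS  vc=[11]
6: 0x53 (blk 10, set 2) → L1-HIT  vc=[11]
7: 0xbb (blk 23, set 3) → MISS  vc=[11, 15]
8: 0x54 (blk 10, set 2) → L1-HIT  vc=[11, 15]
9: 0x39 (blk 7, set 3) → MISS  vc=[11, 15, 23]
10: 0x5c (blk 11, set 3) → VC-HIT  vc=[7, 15, 23]
11: 0x52 (blk 10, set 2) → L1-HIT  vc=[7, 15, 23]
12: 0xf5 (blk 30, set 2) → MISS  vc=[7, 15, 23, 10]
13: 0xf2 (blk 30, set 2) → L1-HIT  vc=[7, 15, 23, 10]
14: 0x3f (blk 7, set 3) → VC-HIT  vc=[11, 15, 23, 10]
15: 0x58 (blk 11, set 3) → VC-HIT  vc=[7, 15, 23, 10]
16: 0x3a (blk 7, set 3) → VC-HIT  vc=[11, 15, 23, 10]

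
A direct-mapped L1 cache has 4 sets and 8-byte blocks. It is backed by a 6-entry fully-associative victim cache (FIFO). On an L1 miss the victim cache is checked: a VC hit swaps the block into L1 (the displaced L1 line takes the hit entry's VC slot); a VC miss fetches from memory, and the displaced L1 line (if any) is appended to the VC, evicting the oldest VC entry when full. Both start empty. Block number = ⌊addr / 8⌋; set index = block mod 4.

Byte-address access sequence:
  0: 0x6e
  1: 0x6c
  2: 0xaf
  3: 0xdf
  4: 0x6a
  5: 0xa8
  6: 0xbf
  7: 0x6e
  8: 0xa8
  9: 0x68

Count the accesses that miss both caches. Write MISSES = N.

#0 0x6e→b13/s1 MISS; vc=[]
#1 0x6c→b13/s1 L1-HIT; vc=[]
#2 0xaf→b21/s1 MISS; vc=[13]
#3 0xdf→b27/s3 MISS; vc=[13]
#4 0x6a→b13/s1 VC-HIT; vc=[21]
#5 0xa8→b21/s1 VC-HIT; vc=[13]
#6 0xbf→b23/s3 MISS; vc=[13,27]
#7 0x6e→b13/s1 VC-HIT; vc=[21,27]
#8 0xa8→b21/s1 VC-HIT; vc=[13,27]
#9 0x68→b13/s1 VC-HIT; vc=[21,27]

MISSES = 4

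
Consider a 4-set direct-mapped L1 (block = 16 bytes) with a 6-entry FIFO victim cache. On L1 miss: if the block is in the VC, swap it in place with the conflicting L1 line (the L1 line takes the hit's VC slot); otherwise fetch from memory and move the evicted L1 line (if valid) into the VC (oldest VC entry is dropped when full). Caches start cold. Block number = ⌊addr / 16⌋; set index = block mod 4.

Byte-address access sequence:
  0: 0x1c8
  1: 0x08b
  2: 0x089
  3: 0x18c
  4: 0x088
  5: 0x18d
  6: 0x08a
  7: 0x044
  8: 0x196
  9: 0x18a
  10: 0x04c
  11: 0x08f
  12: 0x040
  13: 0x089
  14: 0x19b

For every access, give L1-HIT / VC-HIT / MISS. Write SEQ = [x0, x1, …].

0: 0x1c8 (blk 28, set 0) → MISS  vc=[]
1: 0x8b (blk 8, set 0) → MISS  vc=[28]
2: 0x89 (blk 8, set 0) → L1-HIT  vc=[28]
3: 0x18c (blk 24, set 0) → MISS  vc=[28, 8]
4: 0x88 (blk 8, set 0) → VC-HIT  vc=[28, 24]
5: 0x18d (blk 24, set 0) → VC-HIT  vc=[28, 8]
6: 0x8a (blk 8, set 0) → VC-HIT  vc=[28, 24]
7: 0x44 (blk 4, set 0) → MISS  vc=[28, 24, 8]
8: 0x196 (blk 25, set 1) → MISS  vc=[28, 24, 8]
9: 0x18a (blk 24, set 0) → VC-HIT  vc=[28, 4, 8]
10: 0x4c (blk 4, set 0) → VC-HIT  vc=[28, 24, 8]
11: 0x8f (blk 8, set 0) → VC-HIT  vc=[28, 24, 4]
12: 0x40 (blk 4, set 0) → VC-HIT  vc=[28, 24, 8]
13: 0x89 (blk 8, set 0) → VC-HIT  vc=[28, 24, 4]
14: 0x19b (blk 25, set 1) → L1-HIT  vc=[28, 24, 4]

SEQ = [MISS, MISS, L1-HIT, MISS, VC-HIT, VC-HIT, VC-HIT, MISS, MISS, VC-HIT, VC-HIT, VC-HIT, VC-HIT, VC-HIT, L1-HIT]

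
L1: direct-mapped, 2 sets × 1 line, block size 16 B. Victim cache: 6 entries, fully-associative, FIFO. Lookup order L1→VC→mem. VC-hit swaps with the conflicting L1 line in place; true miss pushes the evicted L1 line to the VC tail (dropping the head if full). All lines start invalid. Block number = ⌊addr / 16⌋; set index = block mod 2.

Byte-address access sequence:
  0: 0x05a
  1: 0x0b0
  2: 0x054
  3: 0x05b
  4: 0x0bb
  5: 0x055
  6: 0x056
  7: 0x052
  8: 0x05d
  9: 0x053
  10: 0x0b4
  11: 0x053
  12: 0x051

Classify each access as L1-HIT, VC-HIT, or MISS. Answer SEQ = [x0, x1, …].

SEQ = [MISS, MISS, VC-HIT, L1-HIT, VC-HIT, VC-HIT, L1-HIT, L1-HIT, L1-HIT, L1-HIT, VC-HIT, VC-HIT, L1-HIT]

  [0] addr=0x5a blk=5 s=1: MISS | VC []
  [1] addr=0xb0 blk=11 s=1: MISS | VC [5]
  [2] addr=0x54 blk=5 s=1: VC-HIT | VC [11]
  [3] addr=0x5b blk=5 s=1: L1-HIT | VC [11]
  [4] addr=0xbb blk=11 s=1: VC-HIT | VC [5]
  [5] addr=0x55 blk=5 s=1: VC-HIT | VC [11]
  [6] addr=0x56 blk=5 s=1: L1-HIT | VC [11]
  [7] addr=0x52 blk=5 s=1: L1-HIT | VC [11]
  [8] addr=0x5d blk=5 s=1: L1-HIT | VC [11]
  [9] addr=0x53 blk=5 s=1: L1-HIT | VC [11]
  [10] addr=0xb4 blk=11 s=1: VC-HIT | VC [5]
  [11] addr=0x53 blk=5 s=1: VC-HIT | VC [11]
  [12] addr=0x51 blk=5 s=1: L1-HIT | VC [11]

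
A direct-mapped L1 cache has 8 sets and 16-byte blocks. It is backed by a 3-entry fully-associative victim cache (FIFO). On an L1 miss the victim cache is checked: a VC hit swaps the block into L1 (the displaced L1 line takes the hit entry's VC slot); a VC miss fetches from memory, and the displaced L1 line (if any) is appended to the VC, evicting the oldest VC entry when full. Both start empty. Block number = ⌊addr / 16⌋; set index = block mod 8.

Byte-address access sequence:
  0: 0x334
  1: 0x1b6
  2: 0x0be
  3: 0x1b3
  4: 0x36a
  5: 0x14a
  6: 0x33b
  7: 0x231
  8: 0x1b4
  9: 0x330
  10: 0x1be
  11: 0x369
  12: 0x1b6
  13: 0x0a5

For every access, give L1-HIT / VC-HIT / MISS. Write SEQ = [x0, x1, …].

SEQ = [MISS, MISS, MISS, VC-HIT, MISS, MISS, VC-HIT, MISS, VC-HIT, VC-HIT, VC-HIT, L1-HIT, L1-HIT, MISS]

  [0] addr=0x334 blk=51 s=3: MISS | VC []
  [1] addr=0x1b6 blk=27 s=3: MISS | VC [51]
  [2] addr=0xbe blk=11 s=3: MISS | VC [51, 27]
  [3] addr=0x1b3 blk=27 s=3: VC-HIT | VC [51, 11]
  [4] addr=0x36a blk=54 s=6: MISS | VC [51, 11]
  [5] addr=0x14a blk=20 s=4: MISS | VC [51, 11]
  [6] addr=0x33b blk=51 s=3: VC-HIT | VC [27, 11]
  [7] addr=0x231 blk=35 s=3: MISS | VC [27, 11, 51]
  [8] addr=0x1b4 blk=27 s=3: VC-HIT | VC [35, 11, 51]
  [9] addr=0x330 blk=51 s=3: VC-HIT | VC [35, 11, 27]
  [10] addr=0x1be blk=27 s=3: VC-HIT | VC [35, 11, 51]
  [11] addr=0x369 blk=54 s=6: L1-HIT | VC [35, 11, 51]
  [12] addr=0x1b6 blk=27 s=3: L1-HIT | VC [35, 11, 51]
  [13] addr=0xa5 blk=10 s=2: MISS | VC [35, 11, 51]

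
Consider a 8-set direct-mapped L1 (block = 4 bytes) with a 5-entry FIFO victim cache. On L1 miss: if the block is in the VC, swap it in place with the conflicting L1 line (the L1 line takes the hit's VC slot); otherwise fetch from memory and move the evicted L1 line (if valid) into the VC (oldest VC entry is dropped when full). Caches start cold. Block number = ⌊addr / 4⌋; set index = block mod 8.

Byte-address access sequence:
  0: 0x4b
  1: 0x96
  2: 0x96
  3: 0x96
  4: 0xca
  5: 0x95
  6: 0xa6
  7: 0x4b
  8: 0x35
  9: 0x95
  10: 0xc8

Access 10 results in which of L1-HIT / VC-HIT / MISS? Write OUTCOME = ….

0: 0x4b (blk 18, set 2) → MISS  vc=[]
1: 0x96 (blk 37, set 5) → MISS  vc=[]
2: 0x96 (blk 37, set 5) → L1-HIT  vc=[]
3: 0x96 (blk 37, set 5) → L1-HIT  vc=[]
4: 0xca (blk 50, set 2) → MISS  vc=[18]
5: 0x95 (blk 37, set 5) → L1-HIT  vc=[18]
6: 0xa6 (blk 41, set 1) → MISS  vc=[18]
7: 0x4b (blk 18, set 2) → VC-HIT  vc=[50]
8: 0x35 (blk 13, set 5) → MISS  vc=[50, 37]
9: 0x95 (blk 37, set 5) → VC-HIT  vc=[50, 13]
10: 0xc8 (blk 50, set 2) → VC-HIT  vc=[18, 13]

OUTCOME = VC-HIT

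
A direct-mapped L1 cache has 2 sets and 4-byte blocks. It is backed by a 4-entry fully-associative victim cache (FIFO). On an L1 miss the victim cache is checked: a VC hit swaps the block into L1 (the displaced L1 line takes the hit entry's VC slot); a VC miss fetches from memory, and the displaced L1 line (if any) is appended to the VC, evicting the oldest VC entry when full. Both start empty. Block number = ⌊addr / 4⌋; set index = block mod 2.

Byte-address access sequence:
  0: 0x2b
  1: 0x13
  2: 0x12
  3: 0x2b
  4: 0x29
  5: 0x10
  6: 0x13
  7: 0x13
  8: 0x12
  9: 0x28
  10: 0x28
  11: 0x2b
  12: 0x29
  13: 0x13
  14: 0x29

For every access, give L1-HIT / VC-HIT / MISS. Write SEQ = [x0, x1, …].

SEQ = [MISS, MISS, L1-HIT, VC-HIT, L1-HIT, VC-HIT, L1-HIT, L1-HIT, L1-HIT, VC-HIT, L1-HIT, L1-HIT, L1-HIT, VC-HIT, VC-HIT]

#0 0x2b→b10/s0 MISS; vc=[]
#1 0x13→b4/s0 MISS; vc=[10]
#2 0x12→b4/s0 L1-HIT; vc=[10]
#3 0x2b→b10/s0 VC-HIT; vc=[4]
#4 0x29→b10/s0 L1-HIT; vc=[4]
#5 0x10→b4/s0 VC-HIT; vc=[10]
#6 0x13→b4/s0 L1-HIT; vc=[10]
#7 0x13→b4/s0 L1-HIT; vc=[10]
#8 0x12→b4/s0 L1-HIT; vc=[10]
#9 0x28→b10/s0 VC-HIT; vc=[4]
#10 0x28→b10/s0 L1-HIT; vc=[4]
#11 0x2b→b10/s0 L1-HIT; vc=[4]
#12 0x29→b10/s0 L1-HIT; vc=[4]
#13 0x13→b4/s0 VC-HIT; vc=[10]
#14 0x29→b10/s0 VC-HIT; vc=[4]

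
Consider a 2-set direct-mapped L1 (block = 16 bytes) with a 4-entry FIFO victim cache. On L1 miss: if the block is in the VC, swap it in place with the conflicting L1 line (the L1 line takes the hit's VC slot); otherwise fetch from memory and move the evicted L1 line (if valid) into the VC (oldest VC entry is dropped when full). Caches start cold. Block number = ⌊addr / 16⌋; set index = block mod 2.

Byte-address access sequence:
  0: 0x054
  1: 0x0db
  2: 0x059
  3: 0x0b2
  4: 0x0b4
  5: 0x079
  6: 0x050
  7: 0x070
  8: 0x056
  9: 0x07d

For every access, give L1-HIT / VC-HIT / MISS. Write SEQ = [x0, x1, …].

SEQ = [MISS, MISS, VC-HIT, MISS, L1-HIT, MISS, VC-HIT, VC-HIT, VC-HIT, VC-HIT]

  [0] addr=0x54 blk=5 s=1: MISS | VC []
  [1] addr=0xdb blk=13 s=1: MISS | VC [5]
  [2] addr=0x59 blk=5 s=1: VC-HIT | VC [13]
  [3] addr=0xb2 blk=11 s=1: MISS | VC [13, 5]
  [4] addr=0xb4 blk=11 s=1: L1-HIT | VC [13, 5]
  [5] addr=0x79 blk=7 s=1: MISS | VC [13, 5, 11]
  [6] addr=0x50 blk=5 s=1: VC-HIT | VC [13, 7, 11]
  [7] addr=0x70 blk=7 s=1: VC-HIT | VC [13, 5, 11]
  [8] addr=0x56 blk=5 s=1: VC-HIT | VC [13, 7, 11]
  [9] addr=0x7d blk=7 s=1: VC-HIT | VC [13, 5, 11]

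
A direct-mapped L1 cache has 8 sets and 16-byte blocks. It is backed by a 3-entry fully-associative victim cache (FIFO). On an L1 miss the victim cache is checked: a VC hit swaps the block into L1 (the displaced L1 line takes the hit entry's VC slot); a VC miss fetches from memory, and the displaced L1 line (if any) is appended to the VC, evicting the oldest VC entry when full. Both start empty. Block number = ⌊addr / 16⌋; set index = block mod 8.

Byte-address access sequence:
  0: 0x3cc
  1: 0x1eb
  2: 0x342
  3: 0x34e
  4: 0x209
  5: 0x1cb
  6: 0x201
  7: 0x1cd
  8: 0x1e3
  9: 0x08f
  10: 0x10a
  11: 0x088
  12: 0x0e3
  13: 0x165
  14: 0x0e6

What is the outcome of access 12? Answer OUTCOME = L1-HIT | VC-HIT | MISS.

OUTCOME = MISS

0: 0x3cc (blk 60, set 4) → MISS  vc=[]
1: 0x1eb (blk 30, set 6) → MISS  vc=[]
2: 0x342 (blk 52, set 4) → MISS  vc=[60]
3: 0x34e (blk 52, set 4) → L1-HIT  vc=[60]
4: 0x209 (blk 32, set 0) → MISS  vc=[60]
5: 0x1cb (blk 28, set 4) → MISS  vc=[60, 52]
6: 0x201 (blk 32, set 0) → L1-HIT  vc=[60, 52]
7: 0x1cd (blk 28, set 4) → L1-HIT  vc=[60, 52]
8: 0x1e3 (blk 30, set 6) → L1-HIT  vc=[60, 52]
9: 0x8f (blk 8, set 0) → MISS  vc=[60, 52, 32]
10: 0x10a (blk 16, set 0) → MISS  vc=[52, 32, 8]
11: 0x88 (blk 8, set 0) → VC-HIT  vc=[52, 32, 16]
12: 0xe3 (blk 14, set 6) → MISS  vc=[32, 16, 30]
13: 0x165 (blk 22, set 6) → MISS  vc=[16, 30, 14]
14: 0xe6 (blk 14, set 6) → VC-HIT  vc=[16, 30, 22]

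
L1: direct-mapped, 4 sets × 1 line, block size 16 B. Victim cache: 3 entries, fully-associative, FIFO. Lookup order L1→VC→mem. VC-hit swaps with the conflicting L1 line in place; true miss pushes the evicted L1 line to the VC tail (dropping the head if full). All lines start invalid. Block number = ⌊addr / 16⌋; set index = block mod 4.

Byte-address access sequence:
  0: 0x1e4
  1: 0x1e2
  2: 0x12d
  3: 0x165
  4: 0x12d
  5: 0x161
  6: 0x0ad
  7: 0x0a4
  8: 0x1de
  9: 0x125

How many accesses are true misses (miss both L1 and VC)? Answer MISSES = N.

#0 0x1e4→b30/s2 MISS; vc=[]
#1 0x1e2→b30/s2 L1-HIT; vc=[]
#2 0x12d→b18/s2 MISS; vc=[30]
#3 0x165→b22/s2 MISS; vc=[30,18]
#4 0x12d→b18/s2 VC-HIT; vc=[30,22]
#5 0x161→b22/s2 VC-HIT; vc=[30,18]
#6 0xad→b10/s2 MISS; vc=[30,18,22]
#7 0xa4→b10/s2 L1-HIT; vc=[30,18,22]
#8 0x1de→b29/s1 MISS; vc=[30,18,22]
#9 0x125→b18/s2 VC-HIT; vc=[30,10,22]

MISSES = 5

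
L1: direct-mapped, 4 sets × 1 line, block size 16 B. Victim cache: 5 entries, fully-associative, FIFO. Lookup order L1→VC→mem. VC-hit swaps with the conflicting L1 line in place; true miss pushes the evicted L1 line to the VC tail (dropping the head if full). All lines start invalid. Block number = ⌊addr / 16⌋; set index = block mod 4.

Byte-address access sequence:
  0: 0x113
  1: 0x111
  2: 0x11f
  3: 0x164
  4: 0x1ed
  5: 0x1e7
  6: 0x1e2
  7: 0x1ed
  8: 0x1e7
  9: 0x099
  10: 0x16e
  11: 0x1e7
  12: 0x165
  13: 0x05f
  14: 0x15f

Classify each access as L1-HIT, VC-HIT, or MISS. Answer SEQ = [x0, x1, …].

0: 0x113 (blk 17, set 1) → MISS  vc=[]
1: 0x111 (blk 17, set 1) → L1-HIT  vc=[]
2: 0x11f (blk 17, set 1) → L1-HIT  vc=[]
3: 0x164 (blk 22, set 2) → MISS  vc=[]
4: 0x1ed (blk 30, set 2) → MISS  vc=[22]
5: 0x1e7 (blk 30, set 2) → L1-HIT  vc=[22]
6: 0x1e2 (blk 30, set 2) → L1-HIT  vc=[22]
7: 0x1ed (blk 30, set 2) → L1-HIT  vc=[22]
8: 0x1e7 (blk 30, set 2) → L1-HIT  vc=[22]
9: 0x99 (blk 9, set 1) → MISS  vc=[22, 17]
10: 0x16e (blk 22, set 2) → VC-HIT  vc=[30, 17]
11: 0x1e7 (blk 30, set 2) → VC-HIT  vc=[22, 17]
12: 0x165 (blk 22, set 2) → VC-HIT  vc=[30, 17]
13: 0x5f (blk 5, set 1) → MISS  vc=[30, 17, 9]
14: 0x15f (blk 21, set 1) → MISS  vc=[30, 17, 9, 5]

SEQ = [MISS, L1-HIT, L1-HIT, MISS, MISS, L1-HIT, L1-HIT, L1-HIT, L1-HIT, MISS, VC-HIT, VC-HIT, VC-HIT, MISS, MISS]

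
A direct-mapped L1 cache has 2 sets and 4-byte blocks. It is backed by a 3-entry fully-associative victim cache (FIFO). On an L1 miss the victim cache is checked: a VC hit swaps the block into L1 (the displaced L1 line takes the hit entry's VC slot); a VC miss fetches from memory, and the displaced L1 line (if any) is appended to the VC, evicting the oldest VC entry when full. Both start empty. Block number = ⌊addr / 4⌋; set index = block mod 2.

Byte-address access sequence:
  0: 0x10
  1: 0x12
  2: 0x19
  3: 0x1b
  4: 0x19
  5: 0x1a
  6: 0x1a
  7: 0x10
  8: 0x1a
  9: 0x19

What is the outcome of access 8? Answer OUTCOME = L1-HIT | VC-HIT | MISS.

OUTCOME = VC-HIT

0: 0x10 (blk 4, set 0) → MISS  vc=[]
1: 0x12 (blk 4, set 0) → L1-HIT  vc=[]
2: 0x19 (blk 6, set 0) → MISS  vc=[4]
3: 0x1b (blk 6, set 0) → L1-HIT  vc=[4]
4: 0x19 (blk 6, set 0) → L1-HIT  vc=[4]
5: 0x1a (blk 6, set 0) → L1-HIT  vc=[4]
6: 0x1a (blk 6, set 0) → L1-HIT  vc=[4]
7: 0x10 (blk 4, set 0) → VC-HIT  vc=[6]
8: 0x1a (blk 6, set 0) → VC-HIT  vc=[4]
9: 0x19 (blk 6, set 0) → L1-HIT  vc=[4]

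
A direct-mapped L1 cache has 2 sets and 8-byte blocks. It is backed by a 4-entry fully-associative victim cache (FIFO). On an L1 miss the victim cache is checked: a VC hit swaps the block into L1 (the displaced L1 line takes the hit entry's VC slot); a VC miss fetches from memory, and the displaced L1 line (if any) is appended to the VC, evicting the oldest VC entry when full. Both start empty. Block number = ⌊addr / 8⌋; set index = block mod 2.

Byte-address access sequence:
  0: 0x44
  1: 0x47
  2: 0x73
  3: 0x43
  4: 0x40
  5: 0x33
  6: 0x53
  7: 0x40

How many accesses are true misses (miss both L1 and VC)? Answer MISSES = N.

0: 0x44 (blk 8, set 0) → MISS  vc=[]
1: 0x47 (blk 8, set 0) → L1-HIT  vc=[]
2: 0x73 (blk 14, set 0) → MISS  vc=[8]
3: 0x43 (blk 8, set 0) → VC-HIT  vc=[14]
4: 0x40 (blk 8, set 0) → L1-HIT  vc=[14]
5: 0x33 (blk 6, set 0) → MISS  vc=[14, 8]
6: 0x53 (blk 10, set 0) → MISS  vc=[14, 8, 6]
7: 0x40 (blk 8, set 0) → VC-HIT  vc=[14, 10, 6]

MISSES = 4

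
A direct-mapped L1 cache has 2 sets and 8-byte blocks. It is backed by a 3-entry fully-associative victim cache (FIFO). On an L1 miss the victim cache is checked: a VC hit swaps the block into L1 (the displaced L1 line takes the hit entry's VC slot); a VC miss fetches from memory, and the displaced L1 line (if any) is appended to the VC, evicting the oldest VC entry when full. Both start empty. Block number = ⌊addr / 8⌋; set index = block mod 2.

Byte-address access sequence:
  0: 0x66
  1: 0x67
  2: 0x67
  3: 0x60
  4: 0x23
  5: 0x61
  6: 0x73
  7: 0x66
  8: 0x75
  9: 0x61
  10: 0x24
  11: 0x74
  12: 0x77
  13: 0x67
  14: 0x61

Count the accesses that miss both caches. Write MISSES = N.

MISSES = 3

#0 0x66→b12/s0 MISS; vc=[]
#1 0x67→b12/s0 L1-HIT; vc=[]
#2 0x67→b12/s0 L1-HIT; vc=[]
#3 0x60→b12/s0 L1-HIT; vc=[]
#4 0x23→b4/s0 MISS; vc=[12]
#5 0x61→b12/s0 VC-HIT; vc=[4]
#6 0x73→b14/s0 MISS; vc=[4,12]
#7 0x66→b12/s0 VC-HIT; vc=[4,14]
#8 0x75→b14/s0 VC-HIT; vc=[4,12]
#9 0x61→b12/s0 VC-HIT; vc=[4,14]
#10 0x24→b4/s0 VC-HIT; vc=[12,14]
#11 0x74→b14/s0 VC-HIT; vc=[12,4]
#12 0x77→b14/s0 L1-HIT; vc=[12,4]
#13 0x67→b12/s0 VC-HIT; vc=[14,4]
#14 0x61→b12/s0 L1-HIT; vc=[14,4]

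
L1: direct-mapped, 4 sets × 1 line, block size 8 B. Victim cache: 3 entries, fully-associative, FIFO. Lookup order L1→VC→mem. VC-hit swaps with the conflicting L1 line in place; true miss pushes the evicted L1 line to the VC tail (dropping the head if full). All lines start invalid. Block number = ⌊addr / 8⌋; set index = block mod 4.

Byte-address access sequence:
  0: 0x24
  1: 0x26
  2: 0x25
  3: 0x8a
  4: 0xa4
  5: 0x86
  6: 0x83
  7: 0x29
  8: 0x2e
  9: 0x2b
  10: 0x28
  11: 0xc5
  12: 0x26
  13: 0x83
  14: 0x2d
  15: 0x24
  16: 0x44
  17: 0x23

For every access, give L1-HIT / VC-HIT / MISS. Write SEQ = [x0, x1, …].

SEQ = [MISS, L1-HIT, L1-HIT, MISS, MISS, MISS, L1-HIT, MISS, L1-HIT, L1-HIT, L1-HIT, MISS, MISS, VC-HIT, L1-HIT, VC-HIT, MISS, VC-HIT]

  [0] addr=0x24 blk=4 s=0: MISS | VC []
  [1] addr=0x26 blk=4 s=0: L1-HIT | VC []
  [2] addr=0x25 blk=4 s=0: L1-HIT | VC []
  [3] addr=0x8a blk=17 s=1: MISS | VC []
  [4] addr=0xa4 blk=20 s=0: MISS | VC [4]
  [5] addr=0x86 blk=16 s=0: MISS | VC [4, 20]
  [6] addr=0x83 blk=16 s=0: L1-HIT | VC [4, 20]
  [7] addr=0x29 blk=5 s=1: MISS | VC [4, 20, 17]
  [8] addr=0x2e blk=5 s=1: L1-HIT | VC [4, 20, 17]
  [9] addr=0x2b blk=5 s=1: L1-HIT | VC [4, 20, 17]
  [10] addr=0x28 blk=5 s=1: L1-HIT | VC [4, 20, 17]
  [11] addr=0xc5 blk=24 s=0: MISS | VC [20, 17, 16]
  [12] addr=0x26 blk=4 s=0: MISS | VC [17, 16, 24]
  [13] addr=0x83 blk=16 s=0: VC-HIT | VC [17, 4, 24]
  [14] addr=0x2d blk=5 s=1: L1-HIT | VC [17, 4, 24]
  [15] addr=0x24 blk=4 s=0: VC-HIT | VC [17, 16, 24]
  [16] addr=0x44 blk=8 s=0: MISS | VC [16, 24, 4]
  [17] addr=0x23 blk=4 s=0: VC-HIT | VC [16, 24, 8]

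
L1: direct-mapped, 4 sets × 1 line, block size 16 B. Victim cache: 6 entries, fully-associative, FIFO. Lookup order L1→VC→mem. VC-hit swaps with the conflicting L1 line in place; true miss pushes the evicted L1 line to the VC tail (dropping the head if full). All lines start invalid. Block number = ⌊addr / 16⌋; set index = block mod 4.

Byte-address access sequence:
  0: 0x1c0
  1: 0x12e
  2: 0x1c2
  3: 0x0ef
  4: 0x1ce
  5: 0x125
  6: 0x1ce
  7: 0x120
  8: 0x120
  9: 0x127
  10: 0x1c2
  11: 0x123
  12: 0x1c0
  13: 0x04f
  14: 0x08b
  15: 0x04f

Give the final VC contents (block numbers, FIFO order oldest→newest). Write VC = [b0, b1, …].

VC = [14, 28, 8]

0: 0x1c0 (blk 28, set 0) → MISS  vc=[]
1: 0x12e (blk 18, set 2) → MISS  vc=[]
2: 0x1c2 (blk 28, set 0) → L1-HIT  vc=[]
3: 0xef (blk 14, set 2) → MISS  vc=[18]
4: 0x1ce (blk 28, set 0) → L1-HIT  vc=[18]
5: 0x125 (blk 18, set 2) → VC-HIT  vc=[14]
6: 0x1ce (blk 28, set 0) → L1-HIT  vc=[14]
7: 0x120 (blk 18, set 2) → L1-HIT  vc=[14]
8: 0x120 (blk 18, set 2) → L1-HIT  vc=[14]
9: 0x127 (blk 18, set 2) → L1-HIT  vc=[14]
10: 0x1c2 (blk 28, set 0) → L1-HIT  vc=[14]
11: 0x123 (blk 18, set 2) → L1-HIT  vc=[14]
12: 0x1c0 (blk 28, set 0) → L1-HIT  vc=[14]
13: 0x4f (blk 4, set 0) → MISS  vc=[14, 28]
14: 0x8b (blk 8, set 0) → MISS  vc=[14, 28, 4]
15: 0x4f (blk 4, set 0) → VC-HIT  vc=[14, 28, 8]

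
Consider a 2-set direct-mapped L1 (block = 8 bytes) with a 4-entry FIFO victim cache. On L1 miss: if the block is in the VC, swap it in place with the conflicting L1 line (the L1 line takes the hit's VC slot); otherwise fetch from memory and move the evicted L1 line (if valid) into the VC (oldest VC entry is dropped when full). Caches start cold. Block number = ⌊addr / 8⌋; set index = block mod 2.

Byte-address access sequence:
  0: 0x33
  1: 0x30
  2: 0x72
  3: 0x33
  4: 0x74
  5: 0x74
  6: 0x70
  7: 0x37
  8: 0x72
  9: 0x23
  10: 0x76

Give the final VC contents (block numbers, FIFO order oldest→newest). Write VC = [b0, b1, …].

#0 0x33→b6/s0 MISS; vc=[]
#1 0x30→b6/s0 L1-HIT; vc=[]
#2 0x72→b14/s0 MISS; vc=[6]
#3 0x33→b6/s0 VC-HIT; vc=[14]
#4 0x74→b14/s0 VC-HIT; vc=[6]
#5 0x74→b14/s0 L1-HIT; vc=[6]
#6 0x70→b14/s0 L1-HIT; vc=[6]
#7 0x37→b6/s0 VC-HIT; vc=[14]
#8 0x72→b14/s0 VC-HIT; vc=[6]
#9 0x23→b4/s0 MISS; vc=[6,14]
#10 0x76→b14/s0 VC-HIT; vc=[6,4]

VC = [6, 4]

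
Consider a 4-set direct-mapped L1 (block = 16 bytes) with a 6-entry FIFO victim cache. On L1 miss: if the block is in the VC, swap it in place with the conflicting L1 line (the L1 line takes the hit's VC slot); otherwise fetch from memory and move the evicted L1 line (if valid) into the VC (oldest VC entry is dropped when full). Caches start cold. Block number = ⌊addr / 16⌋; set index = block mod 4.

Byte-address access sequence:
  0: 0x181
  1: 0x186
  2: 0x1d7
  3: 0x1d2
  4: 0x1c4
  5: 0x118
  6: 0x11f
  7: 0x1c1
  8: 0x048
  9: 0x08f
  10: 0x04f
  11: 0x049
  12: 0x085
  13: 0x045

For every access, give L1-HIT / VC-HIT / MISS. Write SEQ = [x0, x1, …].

#0 0x181→b24/s0 MISS; vc=[]
#1 0x186→b24/s0 L1-HIT; vc=[]
#2 0x1d7→b29/s1 MISS; vc=[]
#3 0x1d2→b29/s1 L1-HIT; vc=[]
#4 0x1c4→b28/s0 MISS; vc=[24]
#5 0x118→b17/s1 MISS; vc=[24,29]
#6 0x11f→b17/s1 L1-HIT; vc=[24,29]
#7 0x1c1→b28/s0 L1-HIT; vc=[24,29]
#8 0x48→b4/s0 MISS; vc=[24,29,28]
#9 0x8f→b8/s0 MISS; vc=[24,29,28,4]
#10 0x4f→b4/s0 VC-HIT; vc=[24,29,28,8]
#11 0x49→b4/s0 L1-HIT; vc=[24,29,28,8]
#12 0x85→b8/s0 VC-HIT; vc=[24,29,28,4]
#13 0x45→b4/s0 VC-HIT; vc=[24,29,28,8]

SEQ = [MISS, L1-HIT, MISS, L1-HIT, MISS, MISS, L1-HIT, L1-HIT, MISS, MISS, VC-HIT, L1-HIT, VC-HIT, VC-HIT]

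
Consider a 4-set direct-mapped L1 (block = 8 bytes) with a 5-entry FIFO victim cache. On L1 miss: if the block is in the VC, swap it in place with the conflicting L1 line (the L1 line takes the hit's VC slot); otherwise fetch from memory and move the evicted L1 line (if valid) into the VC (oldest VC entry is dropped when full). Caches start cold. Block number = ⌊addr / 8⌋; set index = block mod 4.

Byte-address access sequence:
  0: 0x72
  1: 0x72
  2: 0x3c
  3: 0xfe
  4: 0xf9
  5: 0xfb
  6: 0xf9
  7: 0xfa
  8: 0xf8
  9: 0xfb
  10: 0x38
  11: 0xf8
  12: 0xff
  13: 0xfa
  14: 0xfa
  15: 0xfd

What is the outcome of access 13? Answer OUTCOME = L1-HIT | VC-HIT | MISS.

0: 0x72 (blk 14, set 2) → MISS  vc=[]
1: 0x72 (blk 14, set 2) → L1-HIT  vc=[]
2: 0x3c (blk 7, set 3) → MISS  vc=[]
3: 0xfe (blk 31, set 3) → MISS  vc=[7]
4: 0xf9 (blk 31, set 3) → L1-HIT  vc=[7]
5: 0xfb (blk 31, set 3) → L1-HIT  vc=[7]
6: 0xf9 (blk 31, set 3) → L1-HIT  vc=[7]
7: 0xfa (blk 31, set 3) → L1-HIT  vc=[7]
8: 0xf8 (blk 31, set 3) → L1-HIT  vc=[7]
9: 0xfb (blk 31, set 3) → L1-HIT  vc=[7]
10: 0x38 (blk 7, set 3) → VC-HIT  vc=[31]
11: 0xf8 (blk 31, set 3) → VC-HIT  vc=[7]
12: 0xff (blk 31, set 3) → L1-HIT  vc=[7]
13: 0xfa (blk 31, set 3) → L1-HIT  vc=[7]
14: 0xfa (blk 31, set 3) → L1-HIT  vc=[7]
15: 0xfd (blk 31, set 3) → L1-HIT  vc=[7]

OUTCOME = L1-HIT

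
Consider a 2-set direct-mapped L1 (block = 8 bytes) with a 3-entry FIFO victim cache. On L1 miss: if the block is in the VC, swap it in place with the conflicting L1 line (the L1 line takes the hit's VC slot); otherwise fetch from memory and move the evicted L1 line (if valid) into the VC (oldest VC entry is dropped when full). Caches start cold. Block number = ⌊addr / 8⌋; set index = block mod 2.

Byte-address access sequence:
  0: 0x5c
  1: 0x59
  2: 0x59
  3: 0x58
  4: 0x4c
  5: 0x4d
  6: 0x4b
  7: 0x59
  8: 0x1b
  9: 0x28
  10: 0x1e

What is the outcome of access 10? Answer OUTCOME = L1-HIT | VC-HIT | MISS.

0: 0x5c (blk 11, set 1) → MISS  vc=[]
1: 0x59 (blk 11, set 1) → L1-HIT  vc=[]
2: 0x59 (blk 11, set 1) → L1-HIT  vc=[]
3: 0x58 (blk 11, set 1) → L1-HIT  vc=[]
4: 0x4c (blk 9, set 1) → MISS  vc=[11]
5: 0x4d (blk 9, set 1) → L1-HIT  vc=[11]
6: 0x4b (blk 9, set 1) → L1-HIT  vc=[11]
7: 0x59 (blk 11, set 1) → VC-HIT  vc=[9]
8: 0x1b (blk 3, set 1) → MISS  vc=[9, 11]
9: 0x28 (blk 5, set 1) → MISS  vc=[9, 11, 3]
10: 0x1e (blk 3, set 1) → VC-HIT  vc=[9, 11, 5]

OUTCOME = VC-HIT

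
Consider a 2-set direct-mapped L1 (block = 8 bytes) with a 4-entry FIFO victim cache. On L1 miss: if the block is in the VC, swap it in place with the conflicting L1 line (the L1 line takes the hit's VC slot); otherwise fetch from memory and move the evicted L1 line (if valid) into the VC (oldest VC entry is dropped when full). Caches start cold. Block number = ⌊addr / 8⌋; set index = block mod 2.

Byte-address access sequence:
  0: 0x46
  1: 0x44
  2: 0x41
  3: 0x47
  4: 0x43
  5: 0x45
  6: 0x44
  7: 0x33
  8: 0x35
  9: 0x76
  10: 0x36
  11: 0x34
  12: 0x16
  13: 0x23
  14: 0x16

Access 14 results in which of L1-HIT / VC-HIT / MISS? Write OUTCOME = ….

OUTCOME = VC-HIT

#0 0x46→b8/s0 MISS; vc=[]
#1 0x44→b8/s0 L1-HIT; vc=[]
#2 0x41→b8/s0 L1-HIT; vc=[]
#3 0x47→b8/s0 L1-HIT; vc=[]
#4 0x43→b8/s0 L1-HIT; vc=[]
#5 0x45→b8/s0 L1-HIT; vc=[]
#6 0x44→b8/s0 L1-HIT; vc=[]
#7 0x33→b6/s0 MISS; vc=[8]
#8 0x35→b6/s0 L1-HIT; vc=[8]
#9 0x76→b14/s0 MISS; vc=[8,6]
#10 0x36→b6/s0 VC-HIT; vc=[8,14]
#11 0x34→b6/s0 L1-HIT; vc=[8,14]
#12 0x16→b2/s0 MISS; vc=[8,14,6]
#13 0x23→b4/s0 MISS; vc=[8,14,6,2]
#14 0x16→b2/s0 VC-HIT; vc=[8,14,6,4]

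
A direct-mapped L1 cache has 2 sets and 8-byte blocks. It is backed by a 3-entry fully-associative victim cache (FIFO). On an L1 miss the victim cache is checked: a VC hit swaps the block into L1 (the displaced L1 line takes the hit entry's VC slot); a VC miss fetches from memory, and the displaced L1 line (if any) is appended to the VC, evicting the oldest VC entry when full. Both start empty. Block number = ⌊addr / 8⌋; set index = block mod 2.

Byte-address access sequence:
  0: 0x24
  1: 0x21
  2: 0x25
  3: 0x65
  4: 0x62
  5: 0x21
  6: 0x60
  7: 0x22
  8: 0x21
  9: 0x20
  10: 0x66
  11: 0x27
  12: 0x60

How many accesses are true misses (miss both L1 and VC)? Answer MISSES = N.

MISSES = 2

#0 0x24→b4/s0 MISS; vc=[]
#1 0x21→b4/s0 L1-HIT; vc=[]
#2 0x25→b4/s0 L1-HIT; vc=[]
#3 0x65→b12/s0 MISS; vc=[4]
#4 0x62→b12/s0 L1-HIT; vc=[4]
#5 0x21→b4/s0 VC-HIT; vc=[12]
#6 0x60→b12/s0 VC-HIT; vc=[4]
#7 0x22→b4/s0 VC-HIT; vc=[12]
#8 0x21→b4/s0 L1-HIT; vc=[12]
#9 0x20→b4/s0 L1-HIT; vc=[12]
#10 0x66→b12/s0 VC-HIT; vc=[4]
#11 0x27→b4/s0 VC-HIT; vc=[12]
#12 0x60→b12/s0 VC-HIT; vc=[4]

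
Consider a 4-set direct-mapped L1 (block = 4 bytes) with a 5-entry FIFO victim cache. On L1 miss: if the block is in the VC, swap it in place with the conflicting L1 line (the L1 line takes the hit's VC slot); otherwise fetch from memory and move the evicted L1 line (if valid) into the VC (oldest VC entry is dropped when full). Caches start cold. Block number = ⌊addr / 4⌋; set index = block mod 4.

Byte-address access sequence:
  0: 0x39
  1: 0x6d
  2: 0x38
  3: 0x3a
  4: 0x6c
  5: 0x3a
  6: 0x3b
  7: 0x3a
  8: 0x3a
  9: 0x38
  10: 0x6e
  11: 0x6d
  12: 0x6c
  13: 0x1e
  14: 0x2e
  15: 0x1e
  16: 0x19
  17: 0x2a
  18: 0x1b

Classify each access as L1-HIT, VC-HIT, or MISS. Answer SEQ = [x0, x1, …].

SEQ = [MISS, MISS, L1-HIT, L1-HIT, L1-HIT, L1-HIT, L1-HIT, L1-HIT, L1-HIT, L1-HIT, L1-HIT, L1-HIT, L1-HIT, MISS, MISS, VC-HIT, MISS, MISS, VC-HIT]

  [0] addr=0x39 blk=14 s=2: MISS | VC []
  [1] addr=0x6d blk=27 s=3: MISS | VC []
  [2] addr=0x38 blk=14 s=2: L1-HIT | VC []
  [3] addr=0x3a blk=14 s=2: L1-HIT | VC []
  [4] addr=0x6c blk=27 s=3: L1-HIT | VC []
  [5] addr=0x3a blk=14 s=2: L1-HIT | VC []
  [6] addr=0x3b blk=14 s=2: L1-HIT | VC []
  [7] addr=0x3a blk=14 s=2: L1-HIT | VC []
  [8] addr=0x3a blk=14 s=2: L1-HIT | VC []
  [9] addr=0x38 blk=14 s=2: L1-HIT | VC []
  [10] addr=0x6e blk=27 s=3: L1-HIT | VC []
  [11] addr=0x6d blk=27 s=3: L1-HIT | VC []
  [12] addr=0x6c blk=27 s=3: L1-HIT | VC []
  [13] addr=0x1e blk=7 s=3: MISS | VC [27]
  [14] addr=0x2e blk=11 s=3: MISS | VC [27, 7]
  [15] addr=0x1e blk=7 s=3: VC-HIT | VC [27, 11]
  [16] addr=0x19 blk=6 s=2: MISS | VC [27, 11, 14]
  [17] addr=0x2a blk=10 s=2: MISS | VC [27, 11, 14, 6]
  [18] addr=0x1b blk=6 s=2: VC-HIT | VC [27, 11, 14, 10]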